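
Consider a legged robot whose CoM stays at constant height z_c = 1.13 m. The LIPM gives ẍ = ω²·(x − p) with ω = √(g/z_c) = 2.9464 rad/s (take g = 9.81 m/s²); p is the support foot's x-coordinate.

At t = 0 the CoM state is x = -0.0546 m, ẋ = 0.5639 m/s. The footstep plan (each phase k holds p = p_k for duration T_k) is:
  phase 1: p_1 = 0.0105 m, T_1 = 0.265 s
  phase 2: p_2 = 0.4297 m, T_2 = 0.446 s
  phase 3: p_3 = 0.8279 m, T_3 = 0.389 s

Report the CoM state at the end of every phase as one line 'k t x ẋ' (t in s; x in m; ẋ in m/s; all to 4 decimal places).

phase 1: p=0.0105, T=0.265, ωT=0.780796, cosh=1.320625, sinh=0.862584; start (x,ẋ)=(-0.054600, 0.563900) → end (x,ẋ)=(0.089614, 0.579248)
phase 2: p=0.4297, T=0.446, ωT=1.314094, cosh=1.995048, sinh=1.726331; start (x,ẋ)=(0.089614, 0.579248) → end (x,ẋ)=(0.090600, -0.574207)
phase 3: p=0.8279, T=0.389, ωT=1.146150, cosh=1.731957, sinh=1.414099; start (x,ẋ)=(0.090600, -0.574207) → end (x,ẋ)=(-0.724658, -4.066464)

1 0.2650 0.0896 0.5792
2 0.7110 0.0906 -0.5742
3 1.1000 -0.7247 -4.0665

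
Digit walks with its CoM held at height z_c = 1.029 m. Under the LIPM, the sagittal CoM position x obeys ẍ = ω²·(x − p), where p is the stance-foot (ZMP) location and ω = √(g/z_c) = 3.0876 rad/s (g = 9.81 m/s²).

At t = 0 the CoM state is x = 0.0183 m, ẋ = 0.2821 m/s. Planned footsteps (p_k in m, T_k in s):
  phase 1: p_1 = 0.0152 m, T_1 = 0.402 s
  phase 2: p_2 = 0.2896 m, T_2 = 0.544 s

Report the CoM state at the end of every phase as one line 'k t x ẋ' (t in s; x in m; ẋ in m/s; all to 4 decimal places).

1 0.4020 0.1659 0.5439
2 0.9460 0.4023 0.5205

phase 1: p=0.0152, T=0.402, ωT=1.241215, cosh=1.874424, sinh=1.585391; start (x,ẋ)=(0.018300, 0.282100) → end (x,ẋ)=(0.165861, 0.543950)
phase 2: p=0.2896, T=0.544, ωT=1.679654, cosh=2.775070, sinh=2.588632; start (x,ẋ)=(0.165861, 0.543950) → end (x,ẋ)=(0.402260, 0.520493)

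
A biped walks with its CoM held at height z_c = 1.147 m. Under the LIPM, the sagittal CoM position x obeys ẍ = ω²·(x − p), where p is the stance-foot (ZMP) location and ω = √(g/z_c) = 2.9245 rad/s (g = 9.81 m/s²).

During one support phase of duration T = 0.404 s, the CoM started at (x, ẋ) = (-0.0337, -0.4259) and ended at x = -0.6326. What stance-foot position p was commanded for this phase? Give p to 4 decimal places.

p = 0.4566

ωT = 2.9245·0.404 = 1.181498; cosh(ωT) = 1.783036, sinh(ωT) = 1.476217
x(T) = p + (x₀−p)·cosh(ωT) + (ẋ₀/ω)·sinh(ωT) ⇒ p·(1 − cosh) = x(T) − x₀·cosh − (ẋ₀/ω)·sinh
numerator   = -0.6326 − (-0.0337)·1.783036 − (-0.4259/2.9245)·1.476217 = -0.357528
denominator = 1 − 1.783036 = -0.783036
p = -0.357528 / -0.783036 = 0.4566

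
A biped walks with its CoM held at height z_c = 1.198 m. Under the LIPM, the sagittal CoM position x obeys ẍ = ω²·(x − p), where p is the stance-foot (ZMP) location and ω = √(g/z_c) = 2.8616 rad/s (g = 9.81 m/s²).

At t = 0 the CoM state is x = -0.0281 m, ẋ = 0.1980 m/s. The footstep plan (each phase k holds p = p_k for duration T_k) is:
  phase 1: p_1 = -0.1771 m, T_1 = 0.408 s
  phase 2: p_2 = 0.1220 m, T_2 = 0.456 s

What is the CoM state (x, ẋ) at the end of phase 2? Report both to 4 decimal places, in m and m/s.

x = 0.8263, ẋ = 2.2282

phase 1: p=-0.1771, T=0.408, ωT=1.167533, cosh=1.762593, sinh=1.451460; start (x,ẋ)=(-0.028100, 0.198000) → end (x,ẋ)=(0.185956, 0.967865)
phase 2: p=0.1220, T=0.456, ωT=1.304890, cosh=1.979242, sinh=1.708040; start (x,ẋ)=(0.185956, 0.967865) → end (x,ẋ)=(0.826286, 2.228237)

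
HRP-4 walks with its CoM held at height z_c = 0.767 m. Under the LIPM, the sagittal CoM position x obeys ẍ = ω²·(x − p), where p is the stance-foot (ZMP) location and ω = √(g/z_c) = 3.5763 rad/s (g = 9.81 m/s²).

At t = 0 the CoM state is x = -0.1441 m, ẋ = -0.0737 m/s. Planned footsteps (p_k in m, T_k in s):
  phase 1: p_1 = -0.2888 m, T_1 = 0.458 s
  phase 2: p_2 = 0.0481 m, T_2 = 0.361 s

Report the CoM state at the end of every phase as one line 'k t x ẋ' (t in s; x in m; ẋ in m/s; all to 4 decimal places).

1 0.4580 0.0465 1.0841
2 0.8190 0.5544 2.1105

phase 1: p=-0.2888, T=0.458, ωT=1.637945, cosh=2.669484, sinh=2.475105; start (x,ẋ)=(-0.144100, -0.073700) → end (x,ẋ)=(0.046468, 1.084103)
phase 2: p=0.0481, T=0.361, ωT=1.291044, cosh=1.955783, sinh=1.680799; start (x,ẋ)=(0.046468, 1.084103) → end (x,ẋ)=(0.554417, 2.110457)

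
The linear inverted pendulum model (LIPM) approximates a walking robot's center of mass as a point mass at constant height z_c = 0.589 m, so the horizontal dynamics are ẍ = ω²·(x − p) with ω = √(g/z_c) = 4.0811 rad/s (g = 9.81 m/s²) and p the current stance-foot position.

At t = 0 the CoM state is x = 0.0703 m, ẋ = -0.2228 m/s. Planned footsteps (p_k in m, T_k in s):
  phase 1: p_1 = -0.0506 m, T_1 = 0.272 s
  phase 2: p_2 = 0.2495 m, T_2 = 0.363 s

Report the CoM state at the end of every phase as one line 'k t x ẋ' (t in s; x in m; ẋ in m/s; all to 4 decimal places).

phase 1: p=-0.0506, T=0.272, ωT=1.110059, cosh=1.682039, sinh=1.352499; start (x,ẋ)=(0.070300, -0.222800) → end (x,ẋ)=(0.078921, 0.292572)
phase 2: p=0.2495, T=0.363, ωT=1.481439, cosh=2.313292, sinh=2.085981; start (x,ẋ)=(0.078921, 0.292572) → end (x,ẋ)=(0.004445, -0.775349)

1 0.2720 0.0789 0.2926
2 0.6350 0.0044 -0.7753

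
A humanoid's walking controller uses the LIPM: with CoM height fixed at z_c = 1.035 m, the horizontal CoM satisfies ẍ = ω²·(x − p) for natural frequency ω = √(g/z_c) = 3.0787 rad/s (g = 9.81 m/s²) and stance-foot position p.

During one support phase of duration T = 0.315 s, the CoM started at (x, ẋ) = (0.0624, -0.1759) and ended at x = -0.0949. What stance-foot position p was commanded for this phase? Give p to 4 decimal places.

p = 0.2450

ωT = 3.0787·0.315 = 0.969790; cosh(ωT) = 1.508277, sinh(ωT) = 1.129115
x(T) = p + (x₀−p)·cosh(ωT) + (ẋ₀/ω)·sinh(ωT) ⇒ p·(1 − cosh) = x(T) − x₀·cosh − (ẋ₀/ω)·sinh
numerator   = -0.0949 − (0.0624)·1.508277 − (-0.1759/3.0787)·1.129115 = -0.124505
denominator = 1 − 1.508277 = -0.508277
p = -0.124505 / -0.508277 = 0.2450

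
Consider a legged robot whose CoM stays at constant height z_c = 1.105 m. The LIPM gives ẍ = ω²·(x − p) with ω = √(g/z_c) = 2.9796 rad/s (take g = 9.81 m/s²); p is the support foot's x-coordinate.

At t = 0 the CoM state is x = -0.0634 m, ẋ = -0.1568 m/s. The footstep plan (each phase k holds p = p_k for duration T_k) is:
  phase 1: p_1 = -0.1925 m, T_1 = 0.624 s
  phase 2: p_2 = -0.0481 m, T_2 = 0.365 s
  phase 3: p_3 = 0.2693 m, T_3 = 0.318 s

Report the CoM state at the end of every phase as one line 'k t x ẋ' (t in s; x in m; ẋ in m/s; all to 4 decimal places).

phase 1: p=-0.1925, T=0.624, ωT=1.859270, cosh=3.287419, sinh=3.131633; start (x,ẋ)=(-0.063400, -0.156800) → end (x,ẋ)=(0.067105, 0.689166)
phase 2: p=-0.0481, T=0.365, ωT=1.087554, cosh=1.652024, sinh=1.314984; start (x,ẋ)=(0.067105, 0.689166) → end (x,ẋ)=(0.446371, 1.589908)
phase 3: p=0.2693, T=0.318, ωT=0.947513, cosh=1.483495, sinh=1.095791; start (x,ẋ)=(0.446371, 1.589908) → end (x,ẋ)=(1.116695, 2.936760)

1 0.6240 0.0671 0.6892
2 0.9890 0.4464 1.5899
3 1.3070 1.1167 2.9368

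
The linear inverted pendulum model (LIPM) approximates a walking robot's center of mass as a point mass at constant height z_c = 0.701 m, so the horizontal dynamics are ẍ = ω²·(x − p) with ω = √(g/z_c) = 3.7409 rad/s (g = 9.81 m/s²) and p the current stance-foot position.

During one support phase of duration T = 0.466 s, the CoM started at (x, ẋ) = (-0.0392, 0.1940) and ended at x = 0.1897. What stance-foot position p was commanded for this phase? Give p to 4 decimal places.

p = -0.0830

ωT = 3.7409·0.466 = 1.743259; cosh(ωT) = 2.945446, sinh(ωT) = 2.770497
x(T) = p + (x₀−p)·cosh(ωT) + (ẋ₀/ω)·sinh(ωT) ⇒ p·(1 − cosh) = x(T) − x₀·cosh − (ẋ₀/ω)·sinh
numerator   = 0.1897 − (-0.0392)·2.945446 − (0.1940/3.7409)·2.770497 = 0.161486
denominator = 1 − 2.945446 = -1.945446
p = 0.161486 / -1.945446 = -0.0830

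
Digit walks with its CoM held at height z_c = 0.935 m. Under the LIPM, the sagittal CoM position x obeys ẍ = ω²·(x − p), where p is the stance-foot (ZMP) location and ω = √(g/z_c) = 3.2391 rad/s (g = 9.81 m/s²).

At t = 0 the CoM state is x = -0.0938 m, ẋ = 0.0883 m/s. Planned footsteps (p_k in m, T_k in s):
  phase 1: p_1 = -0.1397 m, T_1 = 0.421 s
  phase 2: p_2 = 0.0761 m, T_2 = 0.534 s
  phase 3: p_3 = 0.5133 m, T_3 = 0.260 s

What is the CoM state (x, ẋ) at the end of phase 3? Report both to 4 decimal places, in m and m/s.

x = 0.3637, ẋ = 0.1776

phase 1: p=-0.1397, T=0.421, ωT=1.363661, cosh=2.083103, sinh=1.827380; start (x,ẋ)=(-0.093800, 0.088300) → end (x,ẋ)=(0.005730, 0.455623)
phase 2: p=0.0761, T=0.534, ωT=1.729679, cosh=2.908094, sinh=2.730752; start (x,ẋ)=(0.005730, 0.455623) → end (x,ẋ)=(0.255575, 0.702560)
phase 3: p=0.5133, T=0.260, ωT=0.842166, cosh=1.376083, sinh=0.945307; start (x,ẋ)=(0.255575, 0.702560) → end (x,ẋ)=(0.363686, 0.177641)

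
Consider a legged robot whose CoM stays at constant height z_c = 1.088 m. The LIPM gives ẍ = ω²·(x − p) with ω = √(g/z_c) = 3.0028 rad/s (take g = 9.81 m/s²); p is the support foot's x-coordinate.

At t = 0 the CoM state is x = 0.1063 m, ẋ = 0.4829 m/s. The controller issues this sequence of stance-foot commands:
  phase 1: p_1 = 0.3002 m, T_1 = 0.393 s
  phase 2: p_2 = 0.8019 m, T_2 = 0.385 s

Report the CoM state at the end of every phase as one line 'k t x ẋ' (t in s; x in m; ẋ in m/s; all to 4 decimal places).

1 0.3930 0.1919 0.0020
2 0.7780 -0.2623 -2.6185

phase 1: p=0.3002, T=0.393, ωT=1.180100, cosh=1.780974, sinh=1.473727; start (x,ẋ)=(0.106300, 0.482900) → end (x,ẋ)=(0.191869, 0.001966)
phase 2: p=0.8019, T=0.385, ωT=1.156078, cosh=1.746082, sinh=1.431364; start (x,ẋ)=(0.191869, 0.001966) → end (x,ẋ)=(-0.262328, -2.618544)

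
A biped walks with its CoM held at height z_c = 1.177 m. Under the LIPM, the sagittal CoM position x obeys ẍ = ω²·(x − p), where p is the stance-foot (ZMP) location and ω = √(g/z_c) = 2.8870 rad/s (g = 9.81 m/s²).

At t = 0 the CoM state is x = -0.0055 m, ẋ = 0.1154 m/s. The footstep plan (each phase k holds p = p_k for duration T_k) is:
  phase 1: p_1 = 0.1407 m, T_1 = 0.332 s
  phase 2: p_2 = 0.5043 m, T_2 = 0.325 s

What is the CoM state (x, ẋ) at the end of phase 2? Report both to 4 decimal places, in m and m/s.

phase 1: p=0.1407, T=0.332, ωT=0.958484, cosh=1.495607, sinh=1.112133; start (x,ẋ)=(-0.005500, 0.115400) → end (x,ẋ)=(-0.033503, -0.296815)
phase 2: p=0.5043, T=0.325, ωT=0.938275, cosh=1.473436, sinh=1.082134; start (x,ẋ)=(-0.033503, -0.296815) → end (x,ẋ)=(-0.399374, -2.117500)

x = -0.3994, ẋ = -2.1175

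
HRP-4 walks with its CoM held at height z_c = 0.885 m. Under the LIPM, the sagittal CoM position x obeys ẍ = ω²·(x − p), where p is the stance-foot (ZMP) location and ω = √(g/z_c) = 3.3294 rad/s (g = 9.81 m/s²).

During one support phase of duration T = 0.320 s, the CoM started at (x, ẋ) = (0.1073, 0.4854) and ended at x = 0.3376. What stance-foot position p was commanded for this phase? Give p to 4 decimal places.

ωT = 3.3294·0.320 = 1.065408; cosh(ωT) = 1.623305, sinh(ωT) = 1.278718
x(T) = p + (x₀−p)·cosh(ωT) + (ẋ₀/ω)·sinh(ωT) ⇒ p·(1 − cosh) = x(T) − x₀·cosh − (ẋ₀/ω)·sinh
numerator   = 0.3376 − (0.1073)·1.623305 − (0.4854/3.3294)·1.278718 = -0.023007
denominator = 1 − 1.623305 = -0.623305
p = -0.023007 / -0.623305 = 0.0369

p = 0.0369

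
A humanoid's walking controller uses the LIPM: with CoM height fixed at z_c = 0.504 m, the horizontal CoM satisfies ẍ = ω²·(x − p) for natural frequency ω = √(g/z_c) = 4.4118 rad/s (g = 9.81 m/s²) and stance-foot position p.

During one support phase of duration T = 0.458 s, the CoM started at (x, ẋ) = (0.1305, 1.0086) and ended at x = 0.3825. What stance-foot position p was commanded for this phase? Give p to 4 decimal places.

ωT = 4.4118·0.458 = 2.020604; cosh(ωT) = 3.837729, sinh(ωT) = 3.705154
x(T) = p + (x₀−p)·cosh(ωT) + (ẋ₀/ω)·sinh(ωT) ⇒ p·(1 − cosh) = x(T) − x₀·cosh − (ẋ₀/ω)·sinh
numerator   = 0.3825 − (0.1305)·3.837729 − (1.0086/4.4118)·3.705154 = -0.965374
denominator = 1 − 3.837729 = -2.837729
p = -0.965374 / -2.837729 = 0.3402

p = 0.3402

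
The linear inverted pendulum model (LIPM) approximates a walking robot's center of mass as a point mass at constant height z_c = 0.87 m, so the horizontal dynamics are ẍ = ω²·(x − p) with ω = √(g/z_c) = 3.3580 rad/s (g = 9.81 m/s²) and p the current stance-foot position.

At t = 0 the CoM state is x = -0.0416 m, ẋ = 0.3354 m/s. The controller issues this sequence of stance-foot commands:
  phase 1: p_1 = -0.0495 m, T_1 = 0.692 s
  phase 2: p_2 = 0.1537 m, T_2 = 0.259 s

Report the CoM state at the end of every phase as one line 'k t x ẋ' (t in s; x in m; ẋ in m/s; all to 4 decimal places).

1 0.6920 0.4964 1.8634
2 0.9510 1.1802 3.7457

phase 1: p=-0.0495, T=0.692, ωT=2.323736, cosh=5.155834, sinh=5.057927; start (x,ẋ)=(-0.041600, 0.335400) → end (x,ẋ)=(0.496421, 1.863445)
phase 2: p=0.1537, T=0.259, ωT=0.869722, cosh=1.402658, sinh=0.983590; start (x,ẋ)=(0.496421, 1.863445) → end (x,ẋ)=(1.180241, 3.745747)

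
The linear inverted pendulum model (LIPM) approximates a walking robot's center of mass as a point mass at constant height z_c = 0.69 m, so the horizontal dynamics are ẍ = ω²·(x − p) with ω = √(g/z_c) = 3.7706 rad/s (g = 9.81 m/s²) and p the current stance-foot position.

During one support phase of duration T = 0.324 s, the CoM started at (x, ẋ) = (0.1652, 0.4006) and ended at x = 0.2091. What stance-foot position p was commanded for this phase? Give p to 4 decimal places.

p = 0.3082

ωT = 3.7706·0.324 = 1.221674; cosh(ωT) = 1.843800, sinh(ωT) = 1.549064
x(T) = p + (x₀−p)·cosh(ωT) + (ẋ₀/ω)·sinh(ωT) ⇒ p·(1 − cosh) = x(T) − x₀·cosh − (ẋ₀/ω)·sinh
numerator   = 0.2091 − (0.1652)·1.843800 − (0.4006/3.7706)·1.549064 = -0.260073
denominator = 1 − 1.843800 = -0.843800
p = -0.260073 / -0.843800 = 0.3082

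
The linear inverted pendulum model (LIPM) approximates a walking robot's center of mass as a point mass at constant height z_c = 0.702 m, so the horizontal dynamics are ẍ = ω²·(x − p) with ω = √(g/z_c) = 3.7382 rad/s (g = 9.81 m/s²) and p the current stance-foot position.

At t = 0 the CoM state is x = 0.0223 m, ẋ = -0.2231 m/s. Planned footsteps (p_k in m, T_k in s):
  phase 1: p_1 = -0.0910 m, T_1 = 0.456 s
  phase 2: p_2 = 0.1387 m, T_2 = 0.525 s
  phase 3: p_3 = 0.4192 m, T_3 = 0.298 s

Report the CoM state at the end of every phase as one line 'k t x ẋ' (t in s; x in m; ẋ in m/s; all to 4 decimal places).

phase 1: p=-0.0910, T=0.456, ωT=1.704619, cosh=2.840566, sinh=2.658725; start (x,ẋ)=(0.022300, -0.223100) → end (x,ẋ)=(0.072160, 0.492341)
phase 2: p=0.1387, T=0.525, ωT=1.962555, cosh=3.628994, sinh=3.488495; start (x,ẋ)=(0.072160, 0.492341) → end (x,ẋ)=(0.356682, 0.918980)
phase 3: p=0.4192, T=0.298, ωT=1.113984, cosh=1.687359, sinh=1.359111; start (x,ẋ)=(0.356682, 0.918980) → end (x,ẋ)=(0.647826, 1.233018)

1 0.4560 0.0722 0.4923
2 0.9810 0.3567 0.9190
3 1.2790 0.6478 1.2330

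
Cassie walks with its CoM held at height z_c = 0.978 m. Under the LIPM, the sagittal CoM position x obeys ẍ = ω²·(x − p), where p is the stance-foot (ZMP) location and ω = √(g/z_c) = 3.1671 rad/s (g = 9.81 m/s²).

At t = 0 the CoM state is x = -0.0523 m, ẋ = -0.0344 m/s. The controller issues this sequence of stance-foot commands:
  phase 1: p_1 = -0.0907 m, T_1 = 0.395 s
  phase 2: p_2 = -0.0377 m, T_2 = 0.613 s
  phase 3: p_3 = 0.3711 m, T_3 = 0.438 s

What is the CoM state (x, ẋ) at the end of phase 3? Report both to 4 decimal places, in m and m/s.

x = 0.1039, ẋ = -0.5186

phase 1: p=-0.0907, T=0.395, ωT=1.251005, cosh=1.890034, sinh=1.603817; start (x,ẋ)=(-0.052300, -0.034400) → end (x,ẋ)=(-0.035543, 0.130034)
phase 2: p=-0.0377, T=0.613, ωT=1.941432, cosh=3.556112, sinh=3.412613; start (x,ẋ)=(-0.035543, 0.130034) → end (x,ẋ)=(0.110085, 0.485729)
phase 3: p=0.3711, T=0.438, ωT=1.387190, cosh=2.126680, sinh=1.876904; start (x,ẋ)=(0.110085, 0.485729) → end (x,ẋ)=(0.103860, -0.518572)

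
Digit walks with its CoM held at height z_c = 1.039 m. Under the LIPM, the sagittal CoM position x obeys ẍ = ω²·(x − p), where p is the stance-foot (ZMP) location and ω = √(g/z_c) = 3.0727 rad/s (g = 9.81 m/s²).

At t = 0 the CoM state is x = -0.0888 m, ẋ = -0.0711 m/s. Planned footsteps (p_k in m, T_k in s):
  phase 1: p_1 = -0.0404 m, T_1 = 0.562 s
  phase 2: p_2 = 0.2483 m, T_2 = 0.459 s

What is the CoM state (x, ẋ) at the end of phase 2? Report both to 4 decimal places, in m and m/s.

phase 1: p=-0.0404, T=0.562, ωT=1.726857, cosh=2.900399, sinh=2.722556; start (x,ẋ)=(-0.088800, -0.071100) → end (x,ẋ)=(-0.243777, -0.611113)
phase 2: p=0.2483, T=0.459, ωT=1.410369, cosh=2.170761, sinh=1.926708; start (x,ẋ)=(-0.243777, -0.611113) → end (x,ẋ)=(-1.203075, -4.239774)

x = -1.2031, ẋ = -4.2398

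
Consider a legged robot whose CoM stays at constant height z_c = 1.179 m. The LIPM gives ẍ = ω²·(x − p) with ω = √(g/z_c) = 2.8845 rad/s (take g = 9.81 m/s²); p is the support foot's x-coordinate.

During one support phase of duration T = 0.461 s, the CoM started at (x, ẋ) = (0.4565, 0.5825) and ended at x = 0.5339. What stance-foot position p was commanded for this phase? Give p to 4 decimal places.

p = 0.7280

ωT = 2.8845·0.461 = 1.329755; cosh(ωT) = 2.022329, sinh(ωT) = 1.757787
x(T) = p + (x₀−p)·cosh(ωT) + (ẋ₀/ω)·sinh(ωT) ⇒ p·(1 − cosh) = x(T) − x₀·cosh − (ẋ₀/ω)·sinh
numerator   = 0.5339 − (0.4565)·2.022329 − (0.5825/2.8845)·1.757787 = -0.744263
denominator = 1 − 2.022329 = -1.022329
p = -0.744263 / -1.022329 = 0.7280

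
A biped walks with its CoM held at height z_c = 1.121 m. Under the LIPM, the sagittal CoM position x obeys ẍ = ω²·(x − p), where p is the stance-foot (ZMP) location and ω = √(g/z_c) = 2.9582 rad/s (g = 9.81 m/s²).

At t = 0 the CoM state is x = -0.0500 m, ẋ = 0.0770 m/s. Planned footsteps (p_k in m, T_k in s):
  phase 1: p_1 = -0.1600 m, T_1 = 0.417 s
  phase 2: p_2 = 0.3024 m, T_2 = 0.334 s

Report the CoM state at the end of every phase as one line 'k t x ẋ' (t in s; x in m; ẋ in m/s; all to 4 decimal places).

phase 1: p=-0.1600, T=0.417, ωT=1.233569, cosh=1.862357, sinh=1.571106; start (x,ẋ)=(-0.050000, 0.077000) → end (x,ẋ)=(0.085754, 0.654643)
phase 2: p=0.3024, T=0.334, ωT=0.988039, cosh=1.529134, sinh=1.156828; start (x,ẋ)=(0.085754, 0.654643) → end (x,ẋ)=(0.227123, 0.259646)

1 0.4170 0.0858 0.6546
2 0.7510 0.2271 0.2596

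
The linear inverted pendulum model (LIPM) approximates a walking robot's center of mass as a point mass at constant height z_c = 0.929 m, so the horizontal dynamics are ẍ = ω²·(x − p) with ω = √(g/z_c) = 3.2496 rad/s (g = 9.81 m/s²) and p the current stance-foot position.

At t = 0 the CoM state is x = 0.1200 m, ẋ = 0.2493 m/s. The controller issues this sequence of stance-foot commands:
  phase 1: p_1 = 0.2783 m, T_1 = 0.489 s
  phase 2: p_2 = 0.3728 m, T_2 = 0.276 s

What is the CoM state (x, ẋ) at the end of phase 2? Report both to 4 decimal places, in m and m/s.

x = -0.2621, ẋ = -1.8744

phase 1: p=0.2783, T=0.489, ωT=1.589054, cosh=2.551616, sinh=2.347498; start (x,ẋ)=(0.120000, 0.249300) → end (x,ẋ)=(0.054472, -0.571462)
phase 2: p=0.3728, T=0.276, ωT=0.896890, cosh=1.429900, sinh=1.022064; start (x,ẋ)=(0.054472, -0.571462) → end (x,ẋ)=(-0.262113, -1.874396)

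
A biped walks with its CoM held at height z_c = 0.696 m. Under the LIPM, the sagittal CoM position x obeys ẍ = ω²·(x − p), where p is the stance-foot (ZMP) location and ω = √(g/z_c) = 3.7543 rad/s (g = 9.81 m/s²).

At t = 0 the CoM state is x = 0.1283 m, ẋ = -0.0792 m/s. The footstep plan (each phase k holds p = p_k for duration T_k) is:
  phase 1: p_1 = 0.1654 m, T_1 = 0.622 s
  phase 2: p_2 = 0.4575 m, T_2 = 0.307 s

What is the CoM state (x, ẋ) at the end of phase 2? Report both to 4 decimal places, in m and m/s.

x = -1.0032, ẋ = -5.1356

phase 1: p=0.1654, T=0.622, ωT=2.335175, cosh=5.214029, sinh=5.117235; start (x,ẋ)=(0.128300, -0.079200) → end (x,ẋ)=(-0.135993, -1.125703)
phase 2: p=0.4575, T=0.307, ωT=1.152570, cosh=1.741072, sinh=1.425248; start (x,ẋ)=(-0.135993, -1.125703) → end (x,ẋ)=(-1.003165, -5.135596)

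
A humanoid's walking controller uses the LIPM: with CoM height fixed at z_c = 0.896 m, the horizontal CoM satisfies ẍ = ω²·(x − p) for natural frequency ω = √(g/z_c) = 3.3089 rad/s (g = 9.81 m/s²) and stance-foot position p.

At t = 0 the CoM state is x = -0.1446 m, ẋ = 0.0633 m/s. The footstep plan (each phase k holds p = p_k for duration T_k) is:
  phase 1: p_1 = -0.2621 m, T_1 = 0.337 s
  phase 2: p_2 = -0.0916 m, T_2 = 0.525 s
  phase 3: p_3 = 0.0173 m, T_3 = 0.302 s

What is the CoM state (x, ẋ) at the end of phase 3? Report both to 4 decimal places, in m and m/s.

x = 1.7446, ẋ = 5.8778

phase 1: p=-0.2621, T=0.337, ωT=1.115099, cosh=1.688877, sinh=1.360994; start (x,ẋ)=(-0.144600, 0.063300) → end (x,ẋ)=(-0.037621, 0.636055)
phase 2: p=-0.0916, T=0.525, ωT=1.737173, cosh=2.928637, sinh=2.752620; start (x,ẋ)=(-0.037621, 0.636055) → end (x,ẋ)=(0.595609, 2.354423)
phase 3: p=0.0173, T=0.302, ωT=0.999288, cosh=1.542244, sinh=1.174103; start (x,ẋ)=(0.595609, 2.354423) → end (x,ẋ)=(1.744617, 5.877818)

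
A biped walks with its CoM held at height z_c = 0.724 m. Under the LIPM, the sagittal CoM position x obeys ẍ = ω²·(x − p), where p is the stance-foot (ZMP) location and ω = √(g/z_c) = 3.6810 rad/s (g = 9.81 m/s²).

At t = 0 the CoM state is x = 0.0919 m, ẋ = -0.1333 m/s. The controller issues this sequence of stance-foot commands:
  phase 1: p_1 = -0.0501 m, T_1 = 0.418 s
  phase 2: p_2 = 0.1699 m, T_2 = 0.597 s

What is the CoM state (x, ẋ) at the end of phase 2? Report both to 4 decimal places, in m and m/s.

x = 1.3878, ẋ = 4.5573

phase 1: p=-0.0501, T=0.418, ωT=1.538658, cosh=2.436502, sinh=2.221833; start (x,ẋ)=(0.091900, -0.133300) → end (x,ẋ)=(0.215424, 0.836571)
phase 2: p=0.1699, T=0.597, ωT=2.197557, cosh=4.557033, sinh=4.445959; start (x,ẋ)=(0.215424, 0.836571) → end (x,ẋ)=(1.387776, 4.557308)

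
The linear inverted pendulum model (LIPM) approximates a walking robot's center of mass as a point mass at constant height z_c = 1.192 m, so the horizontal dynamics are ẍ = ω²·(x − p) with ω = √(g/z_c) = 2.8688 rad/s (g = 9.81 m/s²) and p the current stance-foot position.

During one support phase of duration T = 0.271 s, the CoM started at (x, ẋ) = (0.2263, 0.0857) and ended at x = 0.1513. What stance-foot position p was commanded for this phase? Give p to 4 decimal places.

ωT = 2.8688·0.271 = 0.777445; cosh(ωT) = 1.317742, sinh(ωT) = 0.858163
x(T) = p + (x₀−p)·cosh(ωT) + (ẋ₀/ω)·sinh(ωT) ⇒ p·(1 − cosh) = x(T) − x₀·cosh − (ẋ₀/ω)·sinh
numerator   = 0.1513 − (0.2263)·1.317742 − (0.0857/2.8688)·0.858163 = -0.172541
denominator = 1 − 1.317742 = -0.317742
p = -0.172541 / -0.317742 = 0.5430

p = 0.5430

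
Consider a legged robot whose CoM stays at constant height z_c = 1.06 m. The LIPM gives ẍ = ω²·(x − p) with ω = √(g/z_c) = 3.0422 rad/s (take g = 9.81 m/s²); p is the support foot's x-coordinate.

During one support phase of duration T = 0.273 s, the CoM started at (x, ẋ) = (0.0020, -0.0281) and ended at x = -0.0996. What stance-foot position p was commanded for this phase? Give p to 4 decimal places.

p = 0.2567

ωT = 3.0422·0.273 = 0.830521; cosh(ωT) = 1.365168, sinh(ωT) = 0.929345
x(T) = p + (x₀−p)·cosh(ωT) + (ẋ₀/ω)·sinh(ωT) ⇒ p·(1 − cosh) = x(T) − x₀·cosh − (ẋ₀/ω)·sinh
numerator   = -0.0996 − (0.0020)·1.365168 − (-0.0281/3.0422)·0.929345 = -0.093746
denominator = 1 − 1.365168 = -0.365168
p = -0.093746 / -0.365168 = 0.2567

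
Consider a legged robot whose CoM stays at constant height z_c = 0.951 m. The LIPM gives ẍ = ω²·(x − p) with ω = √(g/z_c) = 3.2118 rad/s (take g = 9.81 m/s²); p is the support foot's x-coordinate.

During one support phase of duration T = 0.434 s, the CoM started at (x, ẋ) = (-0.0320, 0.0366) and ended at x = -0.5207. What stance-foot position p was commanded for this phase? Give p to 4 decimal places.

ωT = 3.2118·0.434 = 1.393921; cosh(ωT) = 2.139362, sinh(ωT) = 1.891262
x(T) = p + (x₀−p)·cosh(ωT) + (ẋ₀/ω)·sinh(ωT) ⇒ p·(1 − cosh) = x(T) − x₀·cosh − (ẋ₀/ω)·sinh
numerator   = -0.5207 − (-0.0320)·2.139362 − (0.0366/3.2118)·1.891262 = -0.473792
denominator = 1 − 2.139362 = -1.139362
p = -0.473792 / -1.139362 = 0.4158

p = 0.4158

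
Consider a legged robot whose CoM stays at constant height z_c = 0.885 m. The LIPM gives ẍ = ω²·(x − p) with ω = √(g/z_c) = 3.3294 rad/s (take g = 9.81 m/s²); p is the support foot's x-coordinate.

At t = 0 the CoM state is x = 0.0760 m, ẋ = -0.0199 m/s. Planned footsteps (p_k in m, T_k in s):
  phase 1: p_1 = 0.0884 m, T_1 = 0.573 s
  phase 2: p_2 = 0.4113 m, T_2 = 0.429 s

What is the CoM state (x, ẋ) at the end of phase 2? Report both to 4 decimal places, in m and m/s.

x = -0.5593, ẋ = -2.9731

phase 1: p=0.0884, T=0.573, ωT=1.907746, cosh=3.443150, sinh=3.294736; start (x,ẋ)=(0.076000, -0.019900) → end (x,ẋ)=(0.026012, -0.204540)
phase 2: p=0.4113, T=0.429, ωT=1.428313, cosh=2.205684, sinh=1.965970; start (x,ẋ)=(0.026012, -0.204540) → end (x,ẋ)=(-0.559302, -2.973054)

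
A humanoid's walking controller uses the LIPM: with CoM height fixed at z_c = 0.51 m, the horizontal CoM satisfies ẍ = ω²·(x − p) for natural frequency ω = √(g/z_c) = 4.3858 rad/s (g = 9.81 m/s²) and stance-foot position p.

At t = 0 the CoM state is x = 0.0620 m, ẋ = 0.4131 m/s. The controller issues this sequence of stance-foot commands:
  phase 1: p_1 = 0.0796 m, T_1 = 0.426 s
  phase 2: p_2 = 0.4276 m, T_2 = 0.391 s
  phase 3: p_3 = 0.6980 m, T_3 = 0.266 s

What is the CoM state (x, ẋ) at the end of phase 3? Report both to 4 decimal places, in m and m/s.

x = 1.5328, ẋ = 4.1204

phase 1: p=0.0796, T=0.426, ωT=1.868351, cosh=3.315991, sinh=3.161613; start (x,ẋ)=(0.062000, 0.413100) → end (x,ẋ)=(0.319032, 1.125791)
phase 2: p=0.4276, T=0.391, ωT=1.714848, cosh=2.867910, sinh=2.687919; start (x,ẋ)=(0.319032, 1.125791) → end (x,ẋ)=(0.806199, 1.948794)
phase 3: p=0.6980, T=0.266, ωT=1.166623, cosh=1.761273, sinh=1.449856; start (x,ẋ)=(0.806199, 1.948794) → end (x,ẋ)=(1.532799, 4.120370)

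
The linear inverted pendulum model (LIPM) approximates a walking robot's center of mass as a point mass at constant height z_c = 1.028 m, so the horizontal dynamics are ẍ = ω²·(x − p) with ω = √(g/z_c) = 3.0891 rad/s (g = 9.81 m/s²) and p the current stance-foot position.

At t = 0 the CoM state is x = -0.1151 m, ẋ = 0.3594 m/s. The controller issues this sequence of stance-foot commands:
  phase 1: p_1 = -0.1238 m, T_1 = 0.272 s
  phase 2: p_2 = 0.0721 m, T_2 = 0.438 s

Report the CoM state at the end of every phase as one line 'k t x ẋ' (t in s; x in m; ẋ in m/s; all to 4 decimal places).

1 0.2720 -0.0022 0.5192
2 0.7100 0.2223 0.6574

phase 1: p=-0.1238, T=0.272, ωT=0.840235, cosh=1.374260, sinh=0.942651; start (x,ẋ)=(-0.115100, 0.359400) → end (x,ẋ)=(-0.002172, 0.519243)
phase 2: p=0.0721, T=0.438, ωT=1.353026, cosh=2.063786, sinh=1.805329; start (x,ẋ)=(-0.002172, 0.519243) → end (x,ẋ)=(0.222275, 0.657406)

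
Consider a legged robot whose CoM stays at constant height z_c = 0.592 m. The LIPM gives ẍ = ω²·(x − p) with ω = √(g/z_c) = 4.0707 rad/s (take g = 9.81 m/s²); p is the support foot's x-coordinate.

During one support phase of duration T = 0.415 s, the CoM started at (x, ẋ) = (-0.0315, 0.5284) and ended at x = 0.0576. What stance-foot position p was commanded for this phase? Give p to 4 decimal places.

ωT = 4.0707·0.415 = 1.689341; cosh(ωT) = 2.800274, sinh(ωT) = 2.615633
x(T) = p + (x₀−p)·cosh(ωT) + (ẋ₀/ω)·sinh(ωT) ⇒ p·(1 − cosh) = x(T) − x₀·cosh − (ẋ₀/ω)·sinh
numerator   = 0.0576 − (-0.0315)·2.800274 − (0.5284/4.0707)·2.615633 = -0.193715
denominator = 1 − 2.800274 = -1.800274
p = -0.193715 / -1.800274 = 0.1076

p = 0.1076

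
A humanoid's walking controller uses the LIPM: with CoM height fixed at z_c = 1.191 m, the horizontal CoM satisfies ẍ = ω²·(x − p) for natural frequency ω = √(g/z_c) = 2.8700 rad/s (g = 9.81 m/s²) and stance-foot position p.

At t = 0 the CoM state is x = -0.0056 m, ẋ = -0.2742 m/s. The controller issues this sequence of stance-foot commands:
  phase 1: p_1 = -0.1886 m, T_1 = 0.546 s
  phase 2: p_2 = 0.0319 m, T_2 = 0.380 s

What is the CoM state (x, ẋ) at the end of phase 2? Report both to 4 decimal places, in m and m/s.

phase 1: p=-0.1886, T=0.546, ωT=1.567020, cosh=2.500506, sinh=2.291840; start (x,ẋ)=(-0.005600, -0.274200) → end (x,ẋ)=(0.050030, 0.518058)
phase 2: p=0.0319, T=0.380, ωT=1.090600, cosh=1.656037, sinh=1.320022; start (x,ẋ)=(0.050030, 0.518058) → end (x,ẋ)=(0.300199, 0.926609)

x = 0.3002, ẋ = 0.9266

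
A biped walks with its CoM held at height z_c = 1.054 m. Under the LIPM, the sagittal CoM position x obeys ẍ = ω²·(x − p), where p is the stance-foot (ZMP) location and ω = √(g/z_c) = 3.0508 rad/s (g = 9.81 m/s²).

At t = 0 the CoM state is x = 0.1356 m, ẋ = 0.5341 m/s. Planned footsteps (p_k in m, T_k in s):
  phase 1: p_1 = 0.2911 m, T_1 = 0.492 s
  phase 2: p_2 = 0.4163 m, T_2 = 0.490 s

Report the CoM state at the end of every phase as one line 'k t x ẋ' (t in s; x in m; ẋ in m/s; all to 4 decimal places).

1 0.4920 0.2982 0.2463
2 0.9820 0.3106 -0.1864

phase 1: p=0.2911, T=0.492, ωT=1.500994, cosh=2.354526, sinh=2.131618; start (x,ẋ)=(0.135600, 0.534100) → end (x,ẋ)=(0.298151, 0.246314)
phase 2: p=0.4163, T=0.490, ωT=1.494892, cosh=2.341564, sinh=2.117291; start (x,ẋ)=(0.298151, 0.246314) → end (x,ẋ)=(0.310592, -0.186415)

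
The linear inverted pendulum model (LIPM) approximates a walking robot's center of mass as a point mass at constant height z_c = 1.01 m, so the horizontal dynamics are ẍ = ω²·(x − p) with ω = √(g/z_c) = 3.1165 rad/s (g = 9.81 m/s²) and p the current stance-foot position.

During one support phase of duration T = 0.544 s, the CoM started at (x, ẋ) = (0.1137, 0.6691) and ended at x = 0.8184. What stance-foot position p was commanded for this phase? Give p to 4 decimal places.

ωT = 3.1165·0.544 = 1.695376; cosh(ωT) = 2.816112, sinh(ωT) = 2.632582
x(T) = p + (x₀−p)·cosh(ωT) + (ẋ₀/ω)·sinh(ωT) ⇒ p·(1 − cosh) = x(T) − x₀·cosh − (ẋ₀/ω)·sinh
numerator   = 0.8184 − (0.1137)·2.816112 − (0.6691/3.1165)·2.632582 = -0.066997
denominator = 1 − 2.816112 = -1.816112
p = -0.066997 / -1.816112 = 0.0369

p = 0.0369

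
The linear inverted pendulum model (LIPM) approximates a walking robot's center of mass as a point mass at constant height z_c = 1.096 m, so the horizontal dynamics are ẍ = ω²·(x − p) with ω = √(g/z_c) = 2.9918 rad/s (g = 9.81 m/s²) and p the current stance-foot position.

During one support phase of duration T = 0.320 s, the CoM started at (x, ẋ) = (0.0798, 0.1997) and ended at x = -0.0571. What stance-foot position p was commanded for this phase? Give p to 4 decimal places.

p = 0.5066

ωT = 2.9918·0.320 = 0.957376; cosh(ωT) = 1.494376, sinh(ωT) = 1.110477
x(T) = p + (x₀−p)·cosh(ωT) + (ẋ₀/ω)·sinh(ωT) ⇒ p·(1 − cosh) = x(T) − x₀·cosh − (ẋ₀/ω)·sinh
numerator   = -0.0571 − (0.0798)·1.494376 − (0.1997/2.9918)·1.110477 = -0.250475
denominator = 1 − 1.494376 = -0.494376
p = -0.250475 / -0.494376 = 0.5066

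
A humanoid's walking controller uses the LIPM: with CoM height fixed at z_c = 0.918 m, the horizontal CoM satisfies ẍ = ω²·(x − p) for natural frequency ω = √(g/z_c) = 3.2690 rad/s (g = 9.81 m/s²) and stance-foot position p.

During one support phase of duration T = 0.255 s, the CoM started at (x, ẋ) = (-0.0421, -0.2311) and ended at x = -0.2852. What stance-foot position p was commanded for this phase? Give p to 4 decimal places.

ωT = 3.2690·0.255 = 0.833595; cosh(ωT) = 1.368031, sinh(ωT) = 0.933547
x(T) = p + (x₀−p)·cosh(ωT) + (ẋ₀/ω)·sinh(ωT) ⇒ p·(1 − cosh) = x(T) − x₀·cosh − (ẋ₀/ω)·sinh
numerator   = -0.2852 − (-0.0421)·1.368031 − (-0.2311/3.2690)·0.933547 = -0.161609
denominator = 1 − 1.368031 = -0.368031
p = -0.161609 / -0.368031 = 0.4391

p = 0.4391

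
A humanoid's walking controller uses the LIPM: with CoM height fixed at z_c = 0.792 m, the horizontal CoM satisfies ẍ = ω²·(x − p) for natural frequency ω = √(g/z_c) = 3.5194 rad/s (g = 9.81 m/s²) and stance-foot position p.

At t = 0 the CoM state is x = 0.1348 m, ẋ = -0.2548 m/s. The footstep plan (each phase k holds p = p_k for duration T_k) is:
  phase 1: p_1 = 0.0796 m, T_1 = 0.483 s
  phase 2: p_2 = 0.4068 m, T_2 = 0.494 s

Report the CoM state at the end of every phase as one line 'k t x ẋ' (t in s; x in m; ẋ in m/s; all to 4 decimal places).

phase 1: p=0.0796, T=0.483, ωT=1.699870, cosh=2.827972, sinh=2.645265; start (x,ẋ)=(0.134800, -0.254800) → end (x,ẋ)=(0.044190, -0.206669)
phase 2: p=0.4068, T=0.494, ωT=1.738584, cosh=2.932524, sinh=2.756755; start (x,ẋ)=(0.044190, -0.206669) → end (x,ẋ)=(-0.818446, -4.124147)

1 0.4830 0.0442 -0.2067
2 0.9770 -0.8184 -4.1241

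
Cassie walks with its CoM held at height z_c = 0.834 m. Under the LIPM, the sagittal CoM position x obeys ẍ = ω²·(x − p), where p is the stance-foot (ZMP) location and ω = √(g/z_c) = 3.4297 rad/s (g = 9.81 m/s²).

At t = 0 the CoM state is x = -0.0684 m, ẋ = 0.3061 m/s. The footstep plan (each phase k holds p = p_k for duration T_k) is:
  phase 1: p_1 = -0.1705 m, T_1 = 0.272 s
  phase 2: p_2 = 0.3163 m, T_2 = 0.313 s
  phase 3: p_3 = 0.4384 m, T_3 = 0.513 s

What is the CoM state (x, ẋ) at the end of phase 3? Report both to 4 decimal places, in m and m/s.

phase 1: p=-0.1705, T=0.272, ωT=0.932878, cosh=1.467617, sinh=1.074198; start (x,ẋ)=(-0.068400, 0.306100) → end (x,ẋ)=(0.075216, 0.825392)
phase 2: p=0.3163, T=0.313, ωT=1.073496, cosh=1.633701, sinh=1.291889; start (x,ẋ)=(0.075216, 0.825392) → end (x,ẋ)=(0.233347, 0.280249)
phase 3: p=0.4384, T=0.513, ωT=1.759436, cosh=2.990651, sinh=2.818509; start (x,ẋ)=(0.233347, 0.280249) → end (x,ẋ)=(0.055464, -1.144052)

x = 0.0555, ẋ = -1.1441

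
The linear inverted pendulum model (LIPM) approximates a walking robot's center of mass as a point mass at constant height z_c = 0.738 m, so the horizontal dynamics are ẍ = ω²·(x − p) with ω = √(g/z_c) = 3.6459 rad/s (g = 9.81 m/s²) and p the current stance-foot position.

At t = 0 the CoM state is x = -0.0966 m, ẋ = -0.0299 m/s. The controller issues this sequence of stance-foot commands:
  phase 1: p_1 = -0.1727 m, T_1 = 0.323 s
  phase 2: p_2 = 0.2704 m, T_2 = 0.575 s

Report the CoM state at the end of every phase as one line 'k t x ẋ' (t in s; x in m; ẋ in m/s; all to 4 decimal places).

phase 1: p=-0.1727, T=0.323, ωT=1.177626, cosh=1.777333, sinh=1.469324; start (x,ẋ)=(-0.096600, -0.029900) → end (x,ẋ)=(-0.049495, 0.354526)
phase 2: p=0.2704, T=0.575, ωT=2.096392, cosh=4.129831, sinh=4.006932; start (x,ẋ)=(-0.049495, 0.354526) → end (x,ẋ)=(-0.661079, -3.209172)

1 0.3230 -0.0495 0.3545
2 0.8980 -0.6611 -3.2092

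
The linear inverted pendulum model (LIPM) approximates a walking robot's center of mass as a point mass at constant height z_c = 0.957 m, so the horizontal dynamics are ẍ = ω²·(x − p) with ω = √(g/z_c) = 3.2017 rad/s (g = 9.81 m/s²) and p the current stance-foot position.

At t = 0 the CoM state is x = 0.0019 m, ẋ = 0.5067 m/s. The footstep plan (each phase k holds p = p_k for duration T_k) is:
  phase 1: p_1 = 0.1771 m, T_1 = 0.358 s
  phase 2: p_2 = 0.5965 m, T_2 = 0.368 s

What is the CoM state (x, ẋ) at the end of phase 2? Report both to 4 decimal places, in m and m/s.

x = -0.2522, ẋ = -2.1994

phase 1: p=0.1771, T=0.358, ωT=1.146209, cosh=1.732041, sinh=1.414201; start (x,ẋ)=(0.001900, 0.506700) → end (x,ẋ)=(0.097457, 0.084346)
phase 2: p=0.5965, T=0.368, ωT=1.178226, cosh=1.778215, sinh=1.470390; start (x,ẋ)=(0.097457, 0.084346) → end (x,ẋ)=(-0.252168, -2.199381)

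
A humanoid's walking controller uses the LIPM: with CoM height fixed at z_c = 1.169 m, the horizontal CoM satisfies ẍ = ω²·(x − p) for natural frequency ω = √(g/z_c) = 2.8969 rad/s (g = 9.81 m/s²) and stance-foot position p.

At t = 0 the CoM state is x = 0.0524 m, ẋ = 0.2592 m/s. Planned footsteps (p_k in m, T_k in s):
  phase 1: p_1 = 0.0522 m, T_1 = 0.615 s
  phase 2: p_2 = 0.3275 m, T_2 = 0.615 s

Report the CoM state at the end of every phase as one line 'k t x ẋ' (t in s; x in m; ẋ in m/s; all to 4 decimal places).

phase 1: p=0.0522, T=0.615, ωT=1.781594, cosh=3.053841, sinh=2.885472; start (x,ẋ)=(0.052400, 0.259200) → end (x,ẋ)=(0.310988, 0.793227)
phase 2: p=0.3275, T=0.615, ωT=1.781594, cosh=3.053841, sinh=2.885472; start (x,ẋ)=(0.310988, 0.793227) → end (x,ẋ)=(1.067174, 2.284370)

1 0.6150 0.3110 0.7932
2 1.2300 1.0672 2.2844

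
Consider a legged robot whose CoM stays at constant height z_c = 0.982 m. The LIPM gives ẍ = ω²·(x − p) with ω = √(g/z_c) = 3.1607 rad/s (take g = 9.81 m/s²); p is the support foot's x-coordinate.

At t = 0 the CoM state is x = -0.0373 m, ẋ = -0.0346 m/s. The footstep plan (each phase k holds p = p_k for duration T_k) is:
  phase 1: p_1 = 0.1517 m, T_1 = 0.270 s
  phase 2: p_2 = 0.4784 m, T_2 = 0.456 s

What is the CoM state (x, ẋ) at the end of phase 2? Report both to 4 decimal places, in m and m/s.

phase 1: p=0.1517, T=0.270, ωT=0.853389, cosh=1.386779, sinh=0.960810; start (x,ẋ)=(-0.037300, -0.034600) → end (x,ẋ)=(-0.120919, -0.621944)
phase 2: p=0.4784, T=0.456, ωT=1.441279, cosh=2.231362, sinh=1.994737; start (x,ẋ)=(-0.120919, -0.621944) → end (x,ẋ)=(-1.251410, -5.166348)

x = -1.2514, ẋ = -5.1663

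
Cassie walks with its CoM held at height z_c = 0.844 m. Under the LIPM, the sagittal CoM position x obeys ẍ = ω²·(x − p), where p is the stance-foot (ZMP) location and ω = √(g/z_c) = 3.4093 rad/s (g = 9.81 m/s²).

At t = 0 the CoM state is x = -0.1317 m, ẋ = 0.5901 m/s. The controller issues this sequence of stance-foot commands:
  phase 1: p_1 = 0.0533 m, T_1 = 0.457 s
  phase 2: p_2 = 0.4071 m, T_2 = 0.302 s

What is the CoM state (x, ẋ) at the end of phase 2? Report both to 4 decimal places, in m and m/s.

x = -0.2441, ẋ = -1.6975

phase 1: p=0.0533, T=0.457, ωT=1.558050, cosh=2.480049, sinh=2.269502; start (x,ẋ)=(-0.131700, 0.590100) → end (x,ẋ)=(-0.012691, 0.032055)
phase 2: p=0.4071, T=0.302, ωT=1.029609, cosh=1.578558, sinh=1.221411; start (x,ẋ)=(-0.012691, 0.032055) → end (x,ẋ)=(-0.244081, -1.697477)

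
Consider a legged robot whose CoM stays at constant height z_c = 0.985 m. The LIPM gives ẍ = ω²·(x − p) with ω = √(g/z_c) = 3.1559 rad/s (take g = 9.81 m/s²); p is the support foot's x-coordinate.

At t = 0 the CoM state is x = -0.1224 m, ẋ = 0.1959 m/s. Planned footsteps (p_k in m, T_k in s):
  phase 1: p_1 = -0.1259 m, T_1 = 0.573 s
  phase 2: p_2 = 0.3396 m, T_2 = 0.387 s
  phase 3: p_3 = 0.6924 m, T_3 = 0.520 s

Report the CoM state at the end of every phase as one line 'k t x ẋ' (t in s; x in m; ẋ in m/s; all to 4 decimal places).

phase 1: p=-0.1259, T=0.573, ωT=1.808331, cosh=3.132092, sinh=2.968164; start (x,ẋ)=(-0.122400, 0.195900) → end (x,ẋ)=(0.069309, 0.646362)
phase 2: p=0.3396, T=0.387, ωT=1.221333, cosh=1.843272, sinh=1.548435; start (x,ẋ)=(0.069309, 0.646362) → end (x,ẋ)=(0.158516, -0.129413)
phase 3: p=0.6924, T=0.520, ωT=1.641068, cosh=2.677226, sinh=2.483453; start (x,ẋ)=(0.158516, -0.129413) → end (x,ẋ)=(-0.838766, -4.530800)

1 0.5730 0.0693 0.6464
2 0.9600 0.1585 -0.1294
3 1.4800 -0.8388 -4.5308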